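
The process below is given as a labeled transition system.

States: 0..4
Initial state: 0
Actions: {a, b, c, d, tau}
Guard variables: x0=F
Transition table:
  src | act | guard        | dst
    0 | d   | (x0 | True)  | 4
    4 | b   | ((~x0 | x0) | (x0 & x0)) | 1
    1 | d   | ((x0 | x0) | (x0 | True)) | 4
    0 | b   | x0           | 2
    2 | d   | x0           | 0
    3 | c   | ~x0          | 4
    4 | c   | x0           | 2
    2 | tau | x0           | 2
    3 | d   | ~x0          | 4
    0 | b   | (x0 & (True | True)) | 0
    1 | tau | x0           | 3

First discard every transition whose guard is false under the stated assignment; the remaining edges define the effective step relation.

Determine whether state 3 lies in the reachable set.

After dropping false guards: 5 live edges.
Layer 0: {0}
Layer 1: {4}  now seen {0,4}
Layer 2: {1}  now seen {0,1,4}
Reachable = {0,1,4}

Answer: UNREACHABLE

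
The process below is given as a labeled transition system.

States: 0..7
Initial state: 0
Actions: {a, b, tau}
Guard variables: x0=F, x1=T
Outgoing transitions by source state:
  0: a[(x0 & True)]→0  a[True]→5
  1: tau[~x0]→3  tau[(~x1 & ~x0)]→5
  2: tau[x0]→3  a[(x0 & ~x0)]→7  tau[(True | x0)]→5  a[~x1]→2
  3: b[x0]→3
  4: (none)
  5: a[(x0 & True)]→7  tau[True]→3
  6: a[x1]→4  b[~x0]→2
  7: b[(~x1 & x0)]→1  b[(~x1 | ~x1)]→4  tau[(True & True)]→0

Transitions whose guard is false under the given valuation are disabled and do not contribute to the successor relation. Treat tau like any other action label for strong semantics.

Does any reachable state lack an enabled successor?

Answer: DEADLOCK at state 3

Trace:
R = {0,3,5}
  0: a→5  [1 exit(s)]
  3: ∅  [no exit]
  5: tau→3  [1 exit(s)]
trace reaching 3: a·tau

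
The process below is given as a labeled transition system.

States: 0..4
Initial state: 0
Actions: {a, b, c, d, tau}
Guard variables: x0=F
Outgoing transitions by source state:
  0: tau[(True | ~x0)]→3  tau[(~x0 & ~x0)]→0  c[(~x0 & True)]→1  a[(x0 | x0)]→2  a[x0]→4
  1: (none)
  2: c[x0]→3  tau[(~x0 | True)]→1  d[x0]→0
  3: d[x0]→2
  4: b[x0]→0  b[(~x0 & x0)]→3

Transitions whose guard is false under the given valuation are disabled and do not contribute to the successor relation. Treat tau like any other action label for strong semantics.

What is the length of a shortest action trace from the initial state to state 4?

BFS to 4:
  depth 0: {0}
  depth 1: {1,3}
4 never appears.

Answer: UNREACHABLE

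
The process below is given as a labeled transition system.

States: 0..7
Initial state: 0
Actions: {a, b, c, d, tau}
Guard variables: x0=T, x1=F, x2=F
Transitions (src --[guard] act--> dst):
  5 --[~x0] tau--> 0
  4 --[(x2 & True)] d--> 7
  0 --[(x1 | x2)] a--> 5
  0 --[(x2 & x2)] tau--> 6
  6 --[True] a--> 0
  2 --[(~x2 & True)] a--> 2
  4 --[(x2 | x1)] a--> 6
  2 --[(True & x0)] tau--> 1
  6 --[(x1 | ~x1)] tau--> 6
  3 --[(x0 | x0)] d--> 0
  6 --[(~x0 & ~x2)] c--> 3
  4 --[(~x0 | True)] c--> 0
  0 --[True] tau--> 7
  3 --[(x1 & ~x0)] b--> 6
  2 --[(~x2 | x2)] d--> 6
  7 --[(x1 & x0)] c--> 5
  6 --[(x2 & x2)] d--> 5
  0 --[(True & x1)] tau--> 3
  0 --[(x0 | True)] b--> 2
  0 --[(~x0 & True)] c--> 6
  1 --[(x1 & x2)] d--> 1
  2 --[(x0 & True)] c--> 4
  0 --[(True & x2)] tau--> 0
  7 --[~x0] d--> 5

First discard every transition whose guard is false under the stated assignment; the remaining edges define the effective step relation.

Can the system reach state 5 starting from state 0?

10 transition(s) survive guard evaluation.
Layer 0: {0}
Layer 1: {2,7}  total {0,2,7}
Layer 2: {1,4,6}  total {0,1,2,4,6,7}
R = {0,1,2,4,6,7}

Answer: UNREACHABLE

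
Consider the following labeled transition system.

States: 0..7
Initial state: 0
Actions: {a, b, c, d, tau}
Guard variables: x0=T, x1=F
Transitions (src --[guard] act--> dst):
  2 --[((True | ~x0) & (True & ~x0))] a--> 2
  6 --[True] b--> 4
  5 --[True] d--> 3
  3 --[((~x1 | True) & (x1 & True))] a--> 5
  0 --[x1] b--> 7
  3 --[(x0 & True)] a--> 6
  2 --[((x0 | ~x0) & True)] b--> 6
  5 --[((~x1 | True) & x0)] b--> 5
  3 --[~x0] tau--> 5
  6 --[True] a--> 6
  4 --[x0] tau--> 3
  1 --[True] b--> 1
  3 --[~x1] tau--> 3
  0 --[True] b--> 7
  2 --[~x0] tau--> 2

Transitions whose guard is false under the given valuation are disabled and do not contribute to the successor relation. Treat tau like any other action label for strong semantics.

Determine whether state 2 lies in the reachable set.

Guard filter leaves 10 enabled edge(s).
L0 = {0}
L1 = {7}  cumulative {0,7}
Reachable = {0,7}

Answer: UNREACHABLE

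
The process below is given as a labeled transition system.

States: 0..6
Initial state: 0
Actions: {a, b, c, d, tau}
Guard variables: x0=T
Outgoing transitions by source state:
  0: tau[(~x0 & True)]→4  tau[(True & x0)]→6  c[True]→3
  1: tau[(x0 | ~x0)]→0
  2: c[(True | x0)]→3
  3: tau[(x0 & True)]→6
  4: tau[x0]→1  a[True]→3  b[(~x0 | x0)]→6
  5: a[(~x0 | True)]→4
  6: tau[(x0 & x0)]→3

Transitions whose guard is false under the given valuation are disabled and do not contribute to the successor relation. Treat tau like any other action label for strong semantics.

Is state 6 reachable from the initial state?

Answer: REACHABLE

Trace:
10 transition(s) survive guard evaluation.
L0 = {0}
L1 = {3,6}  cumulative {0,3,6}
R = {0,3,6}
witness 6: tau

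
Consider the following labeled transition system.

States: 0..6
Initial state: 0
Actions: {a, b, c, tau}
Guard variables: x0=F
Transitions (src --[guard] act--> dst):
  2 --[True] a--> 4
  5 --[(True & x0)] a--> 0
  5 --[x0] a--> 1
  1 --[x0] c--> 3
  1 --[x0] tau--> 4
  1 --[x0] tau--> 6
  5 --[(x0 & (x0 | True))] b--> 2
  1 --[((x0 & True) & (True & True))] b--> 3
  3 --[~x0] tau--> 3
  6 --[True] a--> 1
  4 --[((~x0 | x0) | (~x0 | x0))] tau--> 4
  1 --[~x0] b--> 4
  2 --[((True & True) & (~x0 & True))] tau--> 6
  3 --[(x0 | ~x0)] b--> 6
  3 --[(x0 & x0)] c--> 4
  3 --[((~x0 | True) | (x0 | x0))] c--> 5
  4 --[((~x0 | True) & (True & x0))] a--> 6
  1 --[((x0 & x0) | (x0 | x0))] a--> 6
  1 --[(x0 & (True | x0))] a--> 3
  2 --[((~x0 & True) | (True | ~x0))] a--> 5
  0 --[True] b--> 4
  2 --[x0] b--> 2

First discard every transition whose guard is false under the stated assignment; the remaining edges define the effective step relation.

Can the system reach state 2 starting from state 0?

Answer: UNREACHABLE

Trace:
Guard filter leaves 10 enabled edge(s).
L0 = {0}
L1 = {4}  now seen {0,4}
R = {0,4}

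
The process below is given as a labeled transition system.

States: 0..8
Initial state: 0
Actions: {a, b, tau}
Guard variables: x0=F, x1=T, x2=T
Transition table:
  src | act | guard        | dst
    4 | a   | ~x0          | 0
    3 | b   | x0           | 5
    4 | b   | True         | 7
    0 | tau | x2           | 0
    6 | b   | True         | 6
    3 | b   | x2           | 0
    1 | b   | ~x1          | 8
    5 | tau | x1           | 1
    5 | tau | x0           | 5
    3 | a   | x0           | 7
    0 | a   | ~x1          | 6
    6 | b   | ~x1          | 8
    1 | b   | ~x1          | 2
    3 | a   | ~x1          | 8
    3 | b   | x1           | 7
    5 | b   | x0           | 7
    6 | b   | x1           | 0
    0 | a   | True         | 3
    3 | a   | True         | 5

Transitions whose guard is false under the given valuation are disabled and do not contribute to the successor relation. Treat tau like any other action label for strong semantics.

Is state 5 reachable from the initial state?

After dropping false guards: 10 live edges.
Layer 0: {0}
Layer 1: {3}  cumulative {0,3}
Layer 2: {5,7}  cumulative {0,3,5,7}
Layer 3: {1}  cumulative {0,1,3,5,7}
Reachable = {0,1,3,5,7}
Path to 5: a·a

Answer: REACHABLE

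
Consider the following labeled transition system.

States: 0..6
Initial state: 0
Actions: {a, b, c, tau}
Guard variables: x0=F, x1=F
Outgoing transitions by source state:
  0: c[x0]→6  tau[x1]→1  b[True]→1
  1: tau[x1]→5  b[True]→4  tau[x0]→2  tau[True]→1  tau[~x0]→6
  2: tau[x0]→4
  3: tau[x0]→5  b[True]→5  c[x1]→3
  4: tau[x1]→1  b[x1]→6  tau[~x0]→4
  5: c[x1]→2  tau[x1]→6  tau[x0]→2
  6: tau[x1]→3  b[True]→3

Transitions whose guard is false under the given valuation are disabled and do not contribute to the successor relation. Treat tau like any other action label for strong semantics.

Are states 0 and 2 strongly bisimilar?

Compute ~ classes (split until stable):
  π0 = {{0,1,2,3,4,5,6}}
  π1 = {{0,3,6},{1},{2,5},{4}}
  π2 = {{0},{1},{2,5},{3},{4},{6}}
stable after 3 split(s): 6 block(s)
class of 0: {0}; class of 2: {2,5}

Answer: NOT BISIMILAR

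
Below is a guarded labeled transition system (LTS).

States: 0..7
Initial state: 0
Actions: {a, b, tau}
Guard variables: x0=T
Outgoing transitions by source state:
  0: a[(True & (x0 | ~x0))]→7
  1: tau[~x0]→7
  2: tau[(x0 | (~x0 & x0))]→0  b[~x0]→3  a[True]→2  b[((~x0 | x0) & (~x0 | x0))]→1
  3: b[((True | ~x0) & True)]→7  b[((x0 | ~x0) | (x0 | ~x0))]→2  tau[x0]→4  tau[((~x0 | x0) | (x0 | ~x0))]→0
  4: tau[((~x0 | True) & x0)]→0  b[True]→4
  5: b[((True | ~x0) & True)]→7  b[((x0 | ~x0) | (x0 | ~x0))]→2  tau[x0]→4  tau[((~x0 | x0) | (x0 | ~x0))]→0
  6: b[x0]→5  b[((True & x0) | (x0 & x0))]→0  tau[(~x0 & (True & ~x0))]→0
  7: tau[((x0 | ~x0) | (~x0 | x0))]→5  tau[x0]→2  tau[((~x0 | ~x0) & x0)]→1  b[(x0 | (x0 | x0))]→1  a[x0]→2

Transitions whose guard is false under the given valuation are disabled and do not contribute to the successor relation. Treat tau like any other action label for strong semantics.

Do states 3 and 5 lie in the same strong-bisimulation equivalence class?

Compute ~ classes (split until stable):
  P[0] = {{0,1,2,3,4,5,6,7}}
  P[1] = {{0},{1},{2,7},{3,4,5},{6}}
  P[2] = {{0},{1},{2},{3,5},{4},{6},{7}}
Fixed point at round 3; 7 class(es).
[3]={3,5}  [5]={3,5}

Answer: BISIMILAR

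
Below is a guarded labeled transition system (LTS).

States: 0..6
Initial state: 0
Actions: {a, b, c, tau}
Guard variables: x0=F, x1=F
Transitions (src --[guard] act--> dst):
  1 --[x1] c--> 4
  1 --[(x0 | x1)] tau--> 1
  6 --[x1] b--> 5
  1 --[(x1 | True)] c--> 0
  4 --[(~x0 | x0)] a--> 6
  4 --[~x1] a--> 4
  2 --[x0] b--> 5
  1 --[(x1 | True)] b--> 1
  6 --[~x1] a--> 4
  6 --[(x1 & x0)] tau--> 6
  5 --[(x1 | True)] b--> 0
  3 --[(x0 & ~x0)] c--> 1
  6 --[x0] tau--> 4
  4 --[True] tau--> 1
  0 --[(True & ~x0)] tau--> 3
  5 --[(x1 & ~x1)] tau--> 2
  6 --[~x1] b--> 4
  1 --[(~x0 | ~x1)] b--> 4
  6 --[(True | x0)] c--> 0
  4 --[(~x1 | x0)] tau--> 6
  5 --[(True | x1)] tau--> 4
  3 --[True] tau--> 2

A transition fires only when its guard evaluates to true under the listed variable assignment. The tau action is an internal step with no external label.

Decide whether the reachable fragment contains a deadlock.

Answer: DEADLOCK at state 2

Trace:
Reach set: {0,2,3}
  0: tau→3  [1 exit(s)]
  2: ∅  [deadlock]
  3: tau→2  [1 exit(s)]
trace reaching 2: tau·tau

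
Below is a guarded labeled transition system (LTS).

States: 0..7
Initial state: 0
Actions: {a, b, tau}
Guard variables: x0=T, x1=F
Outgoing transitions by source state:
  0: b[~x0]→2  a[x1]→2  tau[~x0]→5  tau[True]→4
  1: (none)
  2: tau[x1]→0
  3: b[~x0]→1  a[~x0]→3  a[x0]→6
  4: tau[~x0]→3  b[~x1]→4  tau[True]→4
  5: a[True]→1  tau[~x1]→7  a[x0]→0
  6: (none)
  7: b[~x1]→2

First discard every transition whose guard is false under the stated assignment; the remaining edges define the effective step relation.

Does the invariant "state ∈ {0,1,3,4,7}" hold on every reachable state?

Safe = {0,1,3,4,7}
Reachable = {0,4}
  0: ✓
  4: ✓

Answer: INVARIANT HOLDS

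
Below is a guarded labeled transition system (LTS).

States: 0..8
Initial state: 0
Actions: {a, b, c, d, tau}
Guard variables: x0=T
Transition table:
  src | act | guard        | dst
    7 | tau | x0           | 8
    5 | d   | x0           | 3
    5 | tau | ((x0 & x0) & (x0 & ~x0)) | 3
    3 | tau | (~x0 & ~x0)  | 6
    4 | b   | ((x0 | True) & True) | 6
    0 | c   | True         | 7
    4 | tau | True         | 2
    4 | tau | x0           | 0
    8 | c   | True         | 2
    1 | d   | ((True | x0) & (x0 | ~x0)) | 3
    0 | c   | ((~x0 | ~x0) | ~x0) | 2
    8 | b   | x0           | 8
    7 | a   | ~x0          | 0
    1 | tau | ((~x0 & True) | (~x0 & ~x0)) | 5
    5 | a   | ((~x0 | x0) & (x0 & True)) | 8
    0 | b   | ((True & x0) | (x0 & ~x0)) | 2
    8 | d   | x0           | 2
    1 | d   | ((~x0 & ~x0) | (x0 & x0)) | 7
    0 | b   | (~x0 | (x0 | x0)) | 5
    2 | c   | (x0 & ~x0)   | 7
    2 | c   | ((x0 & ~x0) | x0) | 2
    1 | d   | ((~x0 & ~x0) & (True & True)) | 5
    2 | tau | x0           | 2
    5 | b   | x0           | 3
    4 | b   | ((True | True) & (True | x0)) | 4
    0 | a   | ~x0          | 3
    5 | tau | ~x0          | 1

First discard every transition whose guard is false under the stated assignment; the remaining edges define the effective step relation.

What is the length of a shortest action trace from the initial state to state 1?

BFS to 1:
  L0 = {0}
  L1 = {2,5,7}
  L2 = {3,8}
1 never appears.

Answer: UNREACHABLE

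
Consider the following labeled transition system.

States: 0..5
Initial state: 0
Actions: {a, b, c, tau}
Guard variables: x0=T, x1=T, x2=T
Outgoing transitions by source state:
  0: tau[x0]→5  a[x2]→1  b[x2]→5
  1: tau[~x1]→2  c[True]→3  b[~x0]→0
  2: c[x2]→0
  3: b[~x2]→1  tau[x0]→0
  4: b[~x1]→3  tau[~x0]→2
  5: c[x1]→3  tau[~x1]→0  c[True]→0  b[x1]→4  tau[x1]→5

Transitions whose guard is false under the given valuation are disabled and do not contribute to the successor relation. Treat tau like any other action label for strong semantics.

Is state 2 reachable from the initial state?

Answer: UNREACHABLE

Working:
Guard filter leaves 10 enabled edge(s).
Layer 0: {0}
Layer 1: {1,5}  total {0,1,5}
Layer 2: {3,4}  total {0,1,3,4,5}
Reach set: {0,1,3,4,5}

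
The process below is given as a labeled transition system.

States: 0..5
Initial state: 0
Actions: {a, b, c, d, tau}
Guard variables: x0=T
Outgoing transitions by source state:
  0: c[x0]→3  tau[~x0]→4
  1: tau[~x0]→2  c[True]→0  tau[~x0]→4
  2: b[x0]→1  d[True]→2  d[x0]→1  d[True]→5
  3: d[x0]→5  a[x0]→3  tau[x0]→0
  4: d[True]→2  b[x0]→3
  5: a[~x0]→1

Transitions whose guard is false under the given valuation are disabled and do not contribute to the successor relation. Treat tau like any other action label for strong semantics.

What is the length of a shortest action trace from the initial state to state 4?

Breadth-first toward 4:
  L0 = {0}
  L1 = {3}
  L2 = {5}
4 never appears.

Answer: UNREACHABLE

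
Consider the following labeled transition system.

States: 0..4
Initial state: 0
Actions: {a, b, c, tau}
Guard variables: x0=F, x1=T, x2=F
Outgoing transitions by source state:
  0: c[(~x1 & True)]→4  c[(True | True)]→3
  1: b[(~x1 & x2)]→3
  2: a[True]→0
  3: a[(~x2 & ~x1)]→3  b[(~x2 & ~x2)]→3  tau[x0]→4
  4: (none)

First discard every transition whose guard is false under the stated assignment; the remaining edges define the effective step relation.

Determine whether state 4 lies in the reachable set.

Answer: UNREACHABLE

Analysis:
Guard filter leaves 3 enabled edge(s).
L0 = {0}
L1 = {3}  now seen {0,3}
R = {0,3}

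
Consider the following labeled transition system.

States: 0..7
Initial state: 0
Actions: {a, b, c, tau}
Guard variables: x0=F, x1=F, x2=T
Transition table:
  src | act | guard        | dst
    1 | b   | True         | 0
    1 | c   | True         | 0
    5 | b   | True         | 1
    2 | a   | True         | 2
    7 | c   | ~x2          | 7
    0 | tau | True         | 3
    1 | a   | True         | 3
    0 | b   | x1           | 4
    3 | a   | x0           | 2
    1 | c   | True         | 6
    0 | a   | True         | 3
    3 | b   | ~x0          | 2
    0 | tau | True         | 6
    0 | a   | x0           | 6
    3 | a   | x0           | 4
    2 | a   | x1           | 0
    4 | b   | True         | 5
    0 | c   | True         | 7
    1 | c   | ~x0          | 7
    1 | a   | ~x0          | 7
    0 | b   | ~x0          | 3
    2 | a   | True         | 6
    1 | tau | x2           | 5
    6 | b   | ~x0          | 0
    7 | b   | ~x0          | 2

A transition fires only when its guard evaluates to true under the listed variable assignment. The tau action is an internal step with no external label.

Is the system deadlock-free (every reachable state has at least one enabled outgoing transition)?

Answer: DEADLOCK-FREE

Trace:
Reachable = {0,2,3,6,7}
  0: a→3  b→3  c→7  tau→3  tau→6  [deg 5]
  2: a→2  a→6  [deg 2]
  3: b→2  [deg 1]
  6: b→0  [deg 1]
  7: b→2  [deg 1]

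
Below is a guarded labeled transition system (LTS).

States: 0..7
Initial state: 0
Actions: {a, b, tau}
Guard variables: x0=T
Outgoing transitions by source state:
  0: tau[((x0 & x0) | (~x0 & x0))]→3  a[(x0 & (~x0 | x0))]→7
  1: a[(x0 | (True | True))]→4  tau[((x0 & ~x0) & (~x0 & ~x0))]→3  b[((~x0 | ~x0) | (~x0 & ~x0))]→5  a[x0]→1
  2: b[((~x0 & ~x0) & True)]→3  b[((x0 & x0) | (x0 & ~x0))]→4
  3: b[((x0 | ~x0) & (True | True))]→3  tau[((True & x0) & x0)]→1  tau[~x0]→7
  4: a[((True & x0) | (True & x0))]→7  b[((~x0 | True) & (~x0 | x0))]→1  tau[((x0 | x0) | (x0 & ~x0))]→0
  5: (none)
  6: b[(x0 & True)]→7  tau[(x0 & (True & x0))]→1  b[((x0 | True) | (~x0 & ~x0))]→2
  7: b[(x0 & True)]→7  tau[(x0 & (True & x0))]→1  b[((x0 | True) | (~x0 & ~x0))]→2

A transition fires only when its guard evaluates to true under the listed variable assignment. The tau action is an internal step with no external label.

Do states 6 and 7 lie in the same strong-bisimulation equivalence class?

Bisimulation quotient by refinement:
  P[0] = {{0,1,2,3,4,5,6,7}}
  P[1] = {{0},{1},{2},{3,6,7},{4},{5}}
  P[2] = {{0},{1},{2},{3},{4},{5},{6,7}}
7 equivalence class(es) (converged in 3)
6∈{6,7}, 7∈{6,7}

Answer: BISIMILAR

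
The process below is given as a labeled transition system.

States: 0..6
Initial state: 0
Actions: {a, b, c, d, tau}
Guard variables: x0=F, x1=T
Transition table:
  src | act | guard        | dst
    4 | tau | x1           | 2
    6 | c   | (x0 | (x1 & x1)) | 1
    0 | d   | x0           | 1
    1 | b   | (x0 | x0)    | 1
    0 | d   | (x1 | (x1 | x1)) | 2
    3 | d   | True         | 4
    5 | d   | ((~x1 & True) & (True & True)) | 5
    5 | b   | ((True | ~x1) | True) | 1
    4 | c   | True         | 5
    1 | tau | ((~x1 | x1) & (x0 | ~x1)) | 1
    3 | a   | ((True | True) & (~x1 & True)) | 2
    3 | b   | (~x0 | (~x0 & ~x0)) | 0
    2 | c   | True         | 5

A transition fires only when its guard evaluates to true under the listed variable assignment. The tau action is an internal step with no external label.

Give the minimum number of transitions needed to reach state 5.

BFS to 5:
  Layer 0: {0}
  Layer 1: {2}
  Layer 2: {5}
depth(5)=2, e.g. d·c

Answer: 2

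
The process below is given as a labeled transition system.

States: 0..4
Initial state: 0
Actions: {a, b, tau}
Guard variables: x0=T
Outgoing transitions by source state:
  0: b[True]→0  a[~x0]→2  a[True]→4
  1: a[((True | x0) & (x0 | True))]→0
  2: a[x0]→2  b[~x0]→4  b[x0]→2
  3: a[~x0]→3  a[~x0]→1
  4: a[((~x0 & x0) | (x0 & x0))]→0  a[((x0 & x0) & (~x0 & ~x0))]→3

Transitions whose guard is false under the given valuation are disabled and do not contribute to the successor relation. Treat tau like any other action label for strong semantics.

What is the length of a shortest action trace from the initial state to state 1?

Layered search for 1:
  Layer 0: {0}
  Layer 1: {4}
1 never appears.

Answer: UNREACHABLE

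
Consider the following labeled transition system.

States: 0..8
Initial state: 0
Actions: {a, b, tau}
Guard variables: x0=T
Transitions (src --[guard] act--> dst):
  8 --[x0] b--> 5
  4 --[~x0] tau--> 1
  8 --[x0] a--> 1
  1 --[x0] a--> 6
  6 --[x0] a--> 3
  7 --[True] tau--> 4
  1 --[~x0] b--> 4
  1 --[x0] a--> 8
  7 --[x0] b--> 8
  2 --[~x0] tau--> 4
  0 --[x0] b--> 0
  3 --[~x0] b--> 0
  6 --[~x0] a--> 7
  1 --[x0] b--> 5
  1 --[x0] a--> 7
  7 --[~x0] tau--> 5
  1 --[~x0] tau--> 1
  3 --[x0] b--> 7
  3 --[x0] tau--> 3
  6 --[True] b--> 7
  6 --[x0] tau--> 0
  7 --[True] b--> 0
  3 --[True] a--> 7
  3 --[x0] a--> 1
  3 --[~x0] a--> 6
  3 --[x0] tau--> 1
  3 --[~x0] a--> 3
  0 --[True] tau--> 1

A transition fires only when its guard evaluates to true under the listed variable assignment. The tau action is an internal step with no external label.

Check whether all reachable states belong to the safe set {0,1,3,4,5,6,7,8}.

Allowed set {0,1,3,4,5,6,7,8}
Reachable = {0,1,3,4,5,6,7,8}
  0: ok
  1: ok
  3: ok
  4: ok
  5: ok
  6: ok
  7: ok
  8: ok

Answer: INVARIANT HOLDS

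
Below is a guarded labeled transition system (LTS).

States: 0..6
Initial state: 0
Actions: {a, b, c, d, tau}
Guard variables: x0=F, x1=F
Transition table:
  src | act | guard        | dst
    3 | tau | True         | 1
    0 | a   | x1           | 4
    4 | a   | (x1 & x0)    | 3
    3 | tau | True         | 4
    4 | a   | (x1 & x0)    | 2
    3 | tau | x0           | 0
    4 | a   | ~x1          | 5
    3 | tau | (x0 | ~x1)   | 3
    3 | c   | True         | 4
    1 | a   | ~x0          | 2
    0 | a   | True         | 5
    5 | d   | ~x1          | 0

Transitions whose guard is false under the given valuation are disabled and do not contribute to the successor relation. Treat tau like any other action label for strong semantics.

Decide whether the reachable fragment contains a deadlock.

Answer: DEADLOCK-FREE

Working:
Reach set: {0,5}
  0: a→5  [1 exit(s)]
  5: d→0  [1 exit(s)]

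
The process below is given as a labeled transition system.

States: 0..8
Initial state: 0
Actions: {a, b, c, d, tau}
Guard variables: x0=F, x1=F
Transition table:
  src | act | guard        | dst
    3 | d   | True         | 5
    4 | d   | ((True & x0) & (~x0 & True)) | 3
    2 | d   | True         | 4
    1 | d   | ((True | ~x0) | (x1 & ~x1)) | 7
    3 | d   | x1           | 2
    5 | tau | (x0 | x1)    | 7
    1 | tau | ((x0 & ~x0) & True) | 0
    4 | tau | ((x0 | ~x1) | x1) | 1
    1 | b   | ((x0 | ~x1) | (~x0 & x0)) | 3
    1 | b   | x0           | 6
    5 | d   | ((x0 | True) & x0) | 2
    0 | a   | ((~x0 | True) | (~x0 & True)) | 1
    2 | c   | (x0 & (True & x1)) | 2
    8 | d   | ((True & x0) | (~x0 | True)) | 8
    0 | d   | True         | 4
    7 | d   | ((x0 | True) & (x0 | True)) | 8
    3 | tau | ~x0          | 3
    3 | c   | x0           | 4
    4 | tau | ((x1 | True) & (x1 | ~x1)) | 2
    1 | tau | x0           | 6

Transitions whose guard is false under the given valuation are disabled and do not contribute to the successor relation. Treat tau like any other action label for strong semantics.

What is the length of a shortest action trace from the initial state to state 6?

Answer: UNREACHABLE

Working:
Layered search for 6:
  Layer 0: {0}
  Layer 1: {1,4}
  Layer 2: {2,3,7}
  Layer 3: {5,8}
6 never appears.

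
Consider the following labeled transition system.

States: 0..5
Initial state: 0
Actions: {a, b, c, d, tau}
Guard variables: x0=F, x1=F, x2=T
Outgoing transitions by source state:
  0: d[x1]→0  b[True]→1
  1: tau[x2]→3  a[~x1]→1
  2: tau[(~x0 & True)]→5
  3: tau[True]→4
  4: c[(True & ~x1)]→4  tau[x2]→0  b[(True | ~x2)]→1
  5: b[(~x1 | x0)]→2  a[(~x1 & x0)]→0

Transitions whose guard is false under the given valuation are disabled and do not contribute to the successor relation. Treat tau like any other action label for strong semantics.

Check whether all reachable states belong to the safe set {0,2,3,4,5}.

Answer: INVARIANT VIOLATED at state 1

Working:
Inv-set: {0,2,3,4,5}
Reach set: {0,1,3,4}
  0: ok
  1: outside
  3: ok
  4: ok
witness against invariant: b → 1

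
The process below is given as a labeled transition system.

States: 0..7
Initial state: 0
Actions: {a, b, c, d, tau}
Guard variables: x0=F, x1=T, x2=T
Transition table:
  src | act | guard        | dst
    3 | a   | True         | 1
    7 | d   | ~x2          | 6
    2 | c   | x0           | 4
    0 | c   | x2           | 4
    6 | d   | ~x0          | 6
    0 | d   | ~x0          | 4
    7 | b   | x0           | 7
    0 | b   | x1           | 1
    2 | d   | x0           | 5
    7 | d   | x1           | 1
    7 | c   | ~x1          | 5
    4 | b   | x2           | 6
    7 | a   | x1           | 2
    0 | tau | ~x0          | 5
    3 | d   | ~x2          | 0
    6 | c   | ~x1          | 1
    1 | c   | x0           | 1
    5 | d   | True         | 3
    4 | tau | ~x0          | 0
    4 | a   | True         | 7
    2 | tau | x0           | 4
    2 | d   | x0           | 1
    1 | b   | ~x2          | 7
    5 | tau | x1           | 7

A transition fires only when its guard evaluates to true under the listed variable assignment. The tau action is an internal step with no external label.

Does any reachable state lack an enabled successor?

Answer: DEADLOCK at state 1

Working:
Reachable = {0,1,2,3,4,5,6,7}
  0: b→1  c→4  d→4  tau→5  [4 out]
  1: ∅  [no exit]
  2: ∅  [no exit]
  3: a→1  [1 out]
  4: a→7  b→6  tau→0  [3 out]
  5: d→3  tau→7  [2 out]
  6: d→6  [1 out]
  7: a→2  d→1  [2 out]
Path to 1: b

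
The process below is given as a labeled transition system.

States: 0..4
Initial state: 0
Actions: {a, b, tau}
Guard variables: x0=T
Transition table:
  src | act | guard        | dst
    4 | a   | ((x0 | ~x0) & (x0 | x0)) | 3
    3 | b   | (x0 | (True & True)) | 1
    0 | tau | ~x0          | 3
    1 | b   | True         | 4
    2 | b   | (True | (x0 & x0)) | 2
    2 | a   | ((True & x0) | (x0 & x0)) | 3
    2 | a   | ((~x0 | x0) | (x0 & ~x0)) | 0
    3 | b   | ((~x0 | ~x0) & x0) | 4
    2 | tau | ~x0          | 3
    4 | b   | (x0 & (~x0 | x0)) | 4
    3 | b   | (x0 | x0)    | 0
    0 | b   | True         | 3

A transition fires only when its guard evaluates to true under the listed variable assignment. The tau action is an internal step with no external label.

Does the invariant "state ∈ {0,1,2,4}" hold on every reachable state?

Safe = {0,1,2,4}
Reach set: {0,1,3,4}
  0: ✓
  1: ✓
  3: outside
  4: ✓
counterexample path to 3: b

Answer: INVARIANT VIOLATED at state 3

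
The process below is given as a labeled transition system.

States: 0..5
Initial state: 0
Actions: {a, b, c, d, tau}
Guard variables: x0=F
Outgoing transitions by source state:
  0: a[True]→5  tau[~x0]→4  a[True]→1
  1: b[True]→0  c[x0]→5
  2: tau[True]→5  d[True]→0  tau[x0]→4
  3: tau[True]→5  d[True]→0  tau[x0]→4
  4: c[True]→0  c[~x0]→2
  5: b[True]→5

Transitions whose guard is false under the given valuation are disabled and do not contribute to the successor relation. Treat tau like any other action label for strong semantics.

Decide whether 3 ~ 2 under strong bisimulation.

Compute ~ classes (split until stable):
  π0 = {{0,1,2,3,4,5}}
  π1 = {{0},{1,5},{2,3},{4}}
  π2 = {{0},{1},{2,3},{4},{5}}
Fixed point at round 3; 5 class(es).
3∈{2,3}, 2∈{2,3}

Answer: BISIMILAR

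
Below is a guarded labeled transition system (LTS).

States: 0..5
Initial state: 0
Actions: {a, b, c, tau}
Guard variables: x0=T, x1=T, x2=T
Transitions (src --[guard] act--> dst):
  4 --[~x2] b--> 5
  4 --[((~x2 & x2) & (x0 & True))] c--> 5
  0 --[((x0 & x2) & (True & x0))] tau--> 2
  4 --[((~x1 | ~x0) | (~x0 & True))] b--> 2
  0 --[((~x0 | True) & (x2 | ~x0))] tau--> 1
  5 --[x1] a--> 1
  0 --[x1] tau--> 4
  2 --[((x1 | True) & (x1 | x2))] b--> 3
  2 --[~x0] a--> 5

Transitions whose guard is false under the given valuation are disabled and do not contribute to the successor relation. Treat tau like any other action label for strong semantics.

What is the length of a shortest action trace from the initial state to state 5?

Breadth-first toward 5:
  Layer 0: {0}
  Layer 1: {1,2,4}
  Layer 2: {3}
5 never appears.

Answer: UNREACHABLE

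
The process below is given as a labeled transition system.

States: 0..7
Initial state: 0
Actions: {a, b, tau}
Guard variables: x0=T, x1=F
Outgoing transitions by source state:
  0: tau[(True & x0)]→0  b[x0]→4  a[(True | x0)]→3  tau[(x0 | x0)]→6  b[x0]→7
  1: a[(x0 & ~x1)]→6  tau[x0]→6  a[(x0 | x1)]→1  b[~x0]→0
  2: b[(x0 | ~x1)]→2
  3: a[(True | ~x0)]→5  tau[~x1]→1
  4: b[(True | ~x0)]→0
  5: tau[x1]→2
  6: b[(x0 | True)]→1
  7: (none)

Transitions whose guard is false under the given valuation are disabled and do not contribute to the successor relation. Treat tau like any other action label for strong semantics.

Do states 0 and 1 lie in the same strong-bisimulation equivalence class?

Answer: NOT BISIMILAR

Trace:
Refine partition for ~:
  π0 = {{0,1,2,3,4,5,6,7}}
  π1 = {{0},{1,3},{2,4,6},{5,7}}
  π2 = {{0},{1},{2},{3},{4},{5,7},{6}}
stable after 3 split(s): 7 block(s)
class of 0: {0}; class of 1: {1}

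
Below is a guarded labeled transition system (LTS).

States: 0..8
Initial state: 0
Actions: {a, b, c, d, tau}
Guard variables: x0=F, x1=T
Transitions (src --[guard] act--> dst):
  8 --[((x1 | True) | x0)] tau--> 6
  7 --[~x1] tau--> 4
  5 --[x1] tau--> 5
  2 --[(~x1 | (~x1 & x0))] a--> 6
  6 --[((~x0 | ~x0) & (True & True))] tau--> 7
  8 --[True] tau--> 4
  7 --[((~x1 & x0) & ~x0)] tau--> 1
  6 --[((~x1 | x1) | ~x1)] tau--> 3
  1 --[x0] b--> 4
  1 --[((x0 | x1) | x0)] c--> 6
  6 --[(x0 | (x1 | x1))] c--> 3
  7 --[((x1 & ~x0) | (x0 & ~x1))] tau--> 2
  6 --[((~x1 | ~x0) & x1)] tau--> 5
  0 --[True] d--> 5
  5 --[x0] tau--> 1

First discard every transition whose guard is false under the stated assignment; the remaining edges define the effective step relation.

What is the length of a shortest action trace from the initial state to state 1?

Breadth-first toward 1:
  L0 = {0}
  L1 = {5}
1 never appears.

Answer: UNREACHABLE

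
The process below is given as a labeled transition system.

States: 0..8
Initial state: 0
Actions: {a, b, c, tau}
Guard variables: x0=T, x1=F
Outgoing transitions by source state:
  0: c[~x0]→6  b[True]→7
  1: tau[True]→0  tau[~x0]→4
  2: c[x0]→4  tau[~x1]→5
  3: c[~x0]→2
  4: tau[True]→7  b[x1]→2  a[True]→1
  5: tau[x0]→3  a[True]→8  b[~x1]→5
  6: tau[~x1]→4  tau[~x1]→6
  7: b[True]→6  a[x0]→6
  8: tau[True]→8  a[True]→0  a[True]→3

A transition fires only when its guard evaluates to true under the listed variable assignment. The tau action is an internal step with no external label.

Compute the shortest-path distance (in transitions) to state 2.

Answer: UNREACHABLE

Analysis:
Breadth-first toward 2:
  L0 = {0}
  L1 = {7}
  L2 = {6}
  L3 = {4}
  L4 = {1}
2 never appears.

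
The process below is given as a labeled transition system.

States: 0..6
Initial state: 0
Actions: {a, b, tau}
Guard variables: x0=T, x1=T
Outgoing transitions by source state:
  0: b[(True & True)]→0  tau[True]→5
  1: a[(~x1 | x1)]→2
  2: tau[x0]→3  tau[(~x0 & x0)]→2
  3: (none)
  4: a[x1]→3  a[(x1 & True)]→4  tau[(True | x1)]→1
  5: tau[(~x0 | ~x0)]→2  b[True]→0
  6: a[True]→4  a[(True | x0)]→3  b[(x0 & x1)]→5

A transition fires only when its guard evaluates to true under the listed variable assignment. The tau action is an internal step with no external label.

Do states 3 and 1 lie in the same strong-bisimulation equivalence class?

Compute ~ classes (split until stable):
  P[0] = {{0,1,2,3,4,5,6}}
  P[1] = {{0},{1},{2},{3},{4},{5},{6}}
stable after 2 split(s): 7 block(s)
[3]={3}  [1]={1}

Answer: NOT BISIMILAR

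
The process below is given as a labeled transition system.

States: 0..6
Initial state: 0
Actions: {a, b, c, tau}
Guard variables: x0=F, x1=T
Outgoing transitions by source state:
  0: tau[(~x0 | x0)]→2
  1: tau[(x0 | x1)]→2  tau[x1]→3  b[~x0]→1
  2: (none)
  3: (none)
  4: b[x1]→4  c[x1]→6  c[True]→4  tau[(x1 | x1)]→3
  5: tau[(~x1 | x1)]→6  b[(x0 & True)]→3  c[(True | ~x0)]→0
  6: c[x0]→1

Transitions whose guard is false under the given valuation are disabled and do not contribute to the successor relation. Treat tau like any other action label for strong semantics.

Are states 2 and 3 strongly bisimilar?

Refine partition for ~:
  P[0] = {{0,1,2,3,4,5,6}}
  P[1] = {{0},{1},{2,3,6},{4},{5}}
5 equivalence class(es) (converged in 2)
class of 2: {2,3,6}; class of 3: {2,3,6}

Answer: BISIMILAR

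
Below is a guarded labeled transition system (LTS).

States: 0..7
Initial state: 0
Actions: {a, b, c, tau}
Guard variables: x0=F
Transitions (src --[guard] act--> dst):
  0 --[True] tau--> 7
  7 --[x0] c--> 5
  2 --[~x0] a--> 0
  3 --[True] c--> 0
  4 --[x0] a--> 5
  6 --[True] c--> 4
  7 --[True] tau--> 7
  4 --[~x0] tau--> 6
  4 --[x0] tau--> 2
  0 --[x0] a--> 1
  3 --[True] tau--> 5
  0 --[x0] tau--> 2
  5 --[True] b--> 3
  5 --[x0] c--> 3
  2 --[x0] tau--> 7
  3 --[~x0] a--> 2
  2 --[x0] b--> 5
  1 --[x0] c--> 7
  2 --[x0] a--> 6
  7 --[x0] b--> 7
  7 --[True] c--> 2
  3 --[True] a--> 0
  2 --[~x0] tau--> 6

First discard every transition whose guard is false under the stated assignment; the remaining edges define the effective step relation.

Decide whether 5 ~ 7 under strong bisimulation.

Bisimulation quotient by refinement:
  round 0: {{0,1,2,3,4,5,6,7}}
  round 1: {{0,4},{1},{2},{3},{5},{6},{7}}
  round 2: {{0},{1},{2},{3},{4},{5},{6},{7}}
Fixed point at round 3; 8 class(es).
[5]={5}  [7]={7}

Answer: NOT BISIMILAR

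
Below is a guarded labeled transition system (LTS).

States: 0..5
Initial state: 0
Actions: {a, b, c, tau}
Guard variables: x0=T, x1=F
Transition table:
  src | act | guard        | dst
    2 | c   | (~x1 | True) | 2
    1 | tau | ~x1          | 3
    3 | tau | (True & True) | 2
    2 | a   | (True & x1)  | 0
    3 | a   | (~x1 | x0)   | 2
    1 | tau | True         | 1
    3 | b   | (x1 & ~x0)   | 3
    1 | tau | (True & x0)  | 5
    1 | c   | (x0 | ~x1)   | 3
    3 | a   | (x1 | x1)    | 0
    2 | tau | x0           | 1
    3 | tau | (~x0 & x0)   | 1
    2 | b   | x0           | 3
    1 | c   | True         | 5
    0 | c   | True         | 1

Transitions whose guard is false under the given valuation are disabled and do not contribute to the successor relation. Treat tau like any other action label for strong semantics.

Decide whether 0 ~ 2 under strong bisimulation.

Compute ~ classes (split until stable):
  π0 = {{0,1,2,3,4,5}}
  π1 = {{0},{1},{2},{3},{4,5}}
stable after 2 split(s): 5 block(s)
0∈{0}, 2∈{2}

Answer: NOT BISIMILAR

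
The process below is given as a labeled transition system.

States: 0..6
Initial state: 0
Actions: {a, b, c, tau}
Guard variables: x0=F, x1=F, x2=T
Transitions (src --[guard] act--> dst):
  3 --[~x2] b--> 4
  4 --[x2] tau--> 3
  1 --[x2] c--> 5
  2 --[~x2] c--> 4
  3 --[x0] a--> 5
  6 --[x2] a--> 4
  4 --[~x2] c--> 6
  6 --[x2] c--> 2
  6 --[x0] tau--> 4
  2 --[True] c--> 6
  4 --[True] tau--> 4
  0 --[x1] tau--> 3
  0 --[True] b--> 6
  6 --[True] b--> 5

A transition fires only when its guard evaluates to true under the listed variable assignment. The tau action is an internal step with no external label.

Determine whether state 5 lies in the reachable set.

Guard filter leaves 8 enabled edge(s).
Layer 0: {0}
Layer 1: {6}  now seen {0,6}
Layer 2: {2,4,5}  now seen {0,2,4,5,6}
Layer 3: {3}  now seen {0,2,3,4,5,6}
Reachable = {0,2,3,4,5,6}
witness 5: b·b

Answer: REACHABLE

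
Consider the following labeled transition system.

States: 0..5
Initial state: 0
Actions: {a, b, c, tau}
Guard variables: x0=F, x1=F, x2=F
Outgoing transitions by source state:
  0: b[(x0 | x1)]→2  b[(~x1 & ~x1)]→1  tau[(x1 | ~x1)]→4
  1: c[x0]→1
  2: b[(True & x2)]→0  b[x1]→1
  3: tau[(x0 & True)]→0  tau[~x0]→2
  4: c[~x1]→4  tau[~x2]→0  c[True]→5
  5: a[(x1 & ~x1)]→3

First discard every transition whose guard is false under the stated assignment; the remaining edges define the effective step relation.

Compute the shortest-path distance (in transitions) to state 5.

Layered search for 5:
  Layer 0: {0}
  Layer 1: {1,4}
  Layer 2: {5}
5 enters at depth 2; path tau·c

Answer: 2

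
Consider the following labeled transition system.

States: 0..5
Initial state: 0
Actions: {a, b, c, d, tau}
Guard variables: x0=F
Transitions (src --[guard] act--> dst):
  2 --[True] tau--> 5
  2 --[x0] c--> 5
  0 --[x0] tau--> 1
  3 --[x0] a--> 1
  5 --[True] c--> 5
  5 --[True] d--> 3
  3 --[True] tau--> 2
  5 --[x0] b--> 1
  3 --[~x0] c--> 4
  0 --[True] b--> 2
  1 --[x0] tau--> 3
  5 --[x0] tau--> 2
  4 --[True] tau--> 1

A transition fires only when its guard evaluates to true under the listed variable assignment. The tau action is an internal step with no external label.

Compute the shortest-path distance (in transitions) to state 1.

Answer: 5

Analysis:
Breadth-first toward 1:
  Layer 0: {0}
  Layer 1: {2}
  Layer 2: {5}
  Layer 3: {3}
  Layer 4: {4}
  Layer 5: {1}
depth(1)=5, e.g. b·tau·d·c·tau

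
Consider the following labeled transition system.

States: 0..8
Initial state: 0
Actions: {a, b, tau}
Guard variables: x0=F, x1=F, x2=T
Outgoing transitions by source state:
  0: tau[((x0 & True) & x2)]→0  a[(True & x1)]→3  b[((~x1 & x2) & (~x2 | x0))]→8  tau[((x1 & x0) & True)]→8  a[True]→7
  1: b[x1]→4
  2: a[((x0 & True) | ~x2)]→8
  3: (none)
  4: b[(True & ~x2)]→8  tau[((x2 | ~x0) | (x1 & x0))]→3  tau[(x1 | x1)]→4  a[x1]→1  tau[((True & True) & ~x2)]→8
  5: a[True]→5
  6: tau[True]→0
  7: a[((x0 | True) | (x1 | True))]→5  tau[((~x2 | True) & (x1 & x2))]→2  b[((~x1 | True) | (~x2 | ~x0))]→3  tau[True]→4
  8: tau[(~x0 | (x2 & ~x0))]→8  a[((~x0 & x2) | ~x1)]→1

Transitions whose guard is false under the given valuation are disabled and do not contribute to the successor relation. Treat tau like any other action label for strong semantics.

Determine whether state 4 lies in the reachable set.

Answer: REACHABLE

Trace:
Guard filter leaves 9 enabled edge(s).
Layer 0: {0}
Layer 1: {7}  now seen {0,7}
Layer 2: {3,4,5}  now seen {0,3,4,5,7}
Reachable = {0,3,4,5,7}
witness 4: a·tau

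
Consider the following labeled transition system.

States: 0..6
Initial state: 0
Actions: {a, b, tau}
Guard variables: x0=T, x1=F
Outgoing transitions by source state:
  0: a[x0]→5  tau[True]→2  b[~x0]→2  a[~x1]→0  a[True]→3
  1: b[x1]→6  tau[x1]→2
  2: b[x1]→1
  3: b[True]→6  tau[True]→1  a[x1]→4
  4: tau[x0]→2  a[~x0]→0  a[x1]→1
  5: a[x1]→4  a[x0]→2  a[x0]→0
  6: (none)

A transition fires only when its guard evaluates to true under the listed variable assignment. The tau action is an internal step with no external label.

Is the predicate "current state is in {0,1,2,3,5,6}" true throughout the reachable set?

Answer: INVARIANT HOLDS

Trace:
Safe = {0,1,2,3,5,6}
Reach set: {0,1,2,3,5,6}
  0: ✓
  1: ✓
  2: ✓
  3: ✓
  5: ✓
  6: ✓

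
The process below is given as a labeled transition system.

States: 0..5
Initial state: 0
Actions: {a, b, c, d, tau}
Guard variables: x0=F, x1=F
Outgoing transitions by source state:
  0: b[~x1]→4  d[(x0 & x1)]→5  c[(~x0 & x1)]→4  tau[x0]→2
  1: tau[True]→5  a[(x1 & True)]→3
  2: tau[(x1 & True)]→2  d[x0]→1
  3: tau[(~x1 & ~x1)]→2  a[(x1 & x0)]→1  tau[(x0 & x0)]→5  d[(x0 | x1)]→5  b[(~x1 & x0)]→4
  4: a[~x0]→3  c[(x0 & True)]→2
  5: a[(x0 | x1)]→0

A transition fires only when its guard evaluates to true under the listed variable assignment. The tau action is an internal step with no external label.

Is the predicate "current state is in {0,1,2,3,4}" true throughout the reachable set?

Answer: INVARIANT HOLDS

Analysis:
Allowed set {0,1,2,3,4}
Reachable = {0,2,3,4}
  0: ✓
  2: ✓
  3: ✓
  4: ✓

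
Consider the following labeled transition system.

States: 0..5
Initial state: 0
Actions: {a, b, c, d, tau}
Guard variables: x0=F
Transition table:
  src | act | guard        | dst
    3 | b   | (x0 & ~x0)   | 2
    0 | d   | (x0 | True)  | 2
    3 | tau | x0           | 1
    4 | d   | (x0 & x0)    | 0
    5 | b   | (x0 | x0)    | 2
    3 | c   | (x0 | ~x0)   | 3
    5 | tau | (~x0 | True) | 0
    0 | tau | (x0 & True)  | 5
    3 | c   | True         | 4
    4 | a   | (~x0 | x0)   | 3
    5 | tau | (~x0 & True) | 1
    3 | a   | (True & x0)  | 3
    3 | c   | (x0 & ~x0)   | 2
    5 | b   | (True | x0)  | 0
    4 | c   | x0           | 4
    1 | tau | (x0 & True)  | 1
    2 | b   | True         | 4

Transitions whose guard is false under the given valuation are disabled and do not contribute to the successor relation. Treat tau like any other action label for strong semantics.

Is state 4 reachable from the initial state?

8 transition(s) survive guard evaluation.
depth 0: {0}
depth 1: {2}  now seen {0,2}
depth 2: {4}  now seen {0,2,4}
depth 3: {3}  now seen {0,2,3,4}
Reachable = {0,2,3,4}
witness 4: d·b

Answer: REACHABLE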